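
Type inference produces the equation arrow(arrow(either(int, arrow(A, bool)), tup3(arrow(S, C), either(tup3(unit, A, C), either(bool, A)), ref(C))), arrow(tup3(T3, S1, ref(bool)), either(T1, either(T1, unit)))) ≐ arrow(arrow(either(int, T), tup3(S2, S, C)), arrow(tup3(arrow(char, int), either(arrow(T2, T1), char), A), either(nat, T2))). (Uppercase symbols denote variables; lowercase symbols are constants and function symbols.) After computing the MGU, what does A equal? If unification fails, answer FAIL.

Decompose arrow/2: arrow(either(int, arrow(A, bool)), tup3(arrow(S, C), either(tup3(unit, A, C), either(bool, A)), ref(C))) ≐ arrow(either(int, T), tup3(S2, S, C)),  arrow(tup3(T3, S1, ref(bool)), either(T1, either(T1, unit))) ≐ arrow(tup3(arrow(char, int), either(arrow(T2, T1), char), A), either(nat, T2)).
Decompose arrow/2: either(int, arrow(A, bool)) ≐ either(int, T),  tup3(arrow(S, C), either(tup3(unit, A, C), either(bool, A)), ref(C)) ≐ tup3(S2, S, C).
Decompose either/2: int ≐ int,  arrow(A, bool) ≐ T.
Delete trivial equation int ≐ int.
Bind T := arrow(A, bool); no other remaining equation mentions T.
Decompose tup3/3: arrow(S, C) ≐ S2,  either(tup3(unit, A, C), either(bool, A)) ≐ S,  ref(C) ≐ C.
Bind S2 := arrow(S, C); no other remaining equation mentions S2.
Bind S := either(tup3(unit, A, C), either(bool, A)); no other remaining equation mentions S. Substituting into the earlier binding gives S2 := arrow(either(tup3(unit, A, C), either(bool, A)), C).
Occurs check fails: C occurs in ref(C); the equation C ≐ ref(C) has no finite solution.

FAIL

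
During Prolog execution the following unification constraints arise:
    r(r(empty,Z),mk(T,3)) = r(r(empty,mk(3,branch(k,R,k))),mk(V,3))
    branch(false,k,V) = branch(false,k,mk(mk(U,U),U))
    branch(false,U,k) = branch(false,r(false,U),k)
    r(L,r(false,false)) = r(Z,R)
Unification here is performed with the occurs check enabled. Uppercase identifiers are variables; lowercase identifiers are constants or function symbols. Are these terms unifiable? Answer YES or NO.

NO

Decompose r/2: r(empty,Z) = r(empty,mk(3,branch(k,R,k))),  mk(T,3) = mk(V,3).
Decompose r/2: empty = empty,  Z = mk(3,branch(k,R,k)).
Delete trivial equation empty = empty.
Bind Z := mk(3,branch(k,R,k)); substituting into the one remaining equation that mentions Z gives: r(L,r(false,false)) = r(mk(3,branch(k,R,k)),R).
Decompose mk/2: T = V,  3 = 3.
Bind T := V; no other remaining equation mentions T.
Delete trivial equation 3 = 3.
Decompose branch/3: false = false,  k = k,  V = mk(mk(U,U),U).
Delete trivial equation false = false.
Delete trivial equation k = k.
Bind V := mk(mk(U,U),U); no other remaining equation mentions V. Substituting into the earlier binding gives T := mk(mk(U,U),U).
Decompose branch/3: false = false,  U = r(false,U),  k = k.
Delete trivial equation false = false.
Occurs check fails: U occurs in r(false,U); the equation U = r(false,U) has no finite solution.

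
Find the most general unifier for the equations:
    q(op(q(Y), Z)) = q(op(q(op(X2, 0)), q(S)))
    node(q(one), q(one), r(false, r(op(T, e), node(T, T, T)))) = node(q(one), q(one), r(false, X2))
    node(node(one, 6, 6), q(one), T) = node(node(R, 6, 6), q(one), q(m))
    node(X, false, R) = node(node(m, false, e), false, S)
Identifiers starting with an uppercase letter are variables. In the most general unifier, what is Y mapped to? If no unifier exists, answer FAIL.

op(r(op(q(m), e), node(q(m), q(m), q(m))), 0)

Decompose q/1: op(q(Y), Z) = op(q(op(X2, 0)), q(S)).
Decompose op/2: q(Y) = q(op(X2, 0)),  Z = q(S).
Decompose q/1: Y = op(X2, 0).
Bind Y := op(X2, 0); no other remaining equation mentions Y.
Bind Z := q(S); no other remaining equation mentions Z.
Decompose node/3: q(one) = q(one),  q(one) = q(one),  r(false, r(op(T, e), node(T, T, T))) = r(false, X2).
Delete trivial equation q(one) = q(one).
Delete trivial equation q(one) = q(one).
Decompose r/2: false = false,  r(op(T, e), node(T, T, T)) = X2.
Delete trivial equation false = false.
Bind X2 := r(op(T, e), node(T, T, T)); no other remaining equation mentions X2. Substituting into the earlier binding gives Y := op(r(op(T, e), node(T, T, T)), 0).
Decompose node/3: node(one, 6, 6) = node(R, 6, 6),  q(one) = q(one),  T = q(m).
Decompose node/3: one = R,  6 = 6,  6 = 6.
Bind R := one; substituting into the one remaining equation that mentions R gives: node(X, false, one) = node(node(m, false, e), false, S).
Delete trivial equation 6 = 6.
Delete trivial equation 6 = 6.
Delete trivial equation q(one) = q(one).
Bind T := q(m); no other remaining equation mentions T. Substituting into the earlier bindings gives Y := op(r(op(q(m), e), node(q(m), q(m), q(m))), 0), X2 := r(op(q(m), e), node(q(m), q(m), q(m))).
Decompose node/3: X = node(m, false, e),  false = false,  one = S.
Bind X := node(m, false, e); no other remaining equation mentions X.
Delete trivial equation false = false.
Bind S := one. Substituting into the earlier binding gives Z := q(one).
MGU = { Y := op(r(op(q(m), e), node(q(m), q(m), q(m))), 0), Z := q(one), X2 := r(op(q(m), e), node(q(m), q(m), q(m))), R := one, T := q(m), X := node(m, false, e), S := one }, so Y := op(r(op(q(m), e), node(q(m), q(m), q(m))), 0).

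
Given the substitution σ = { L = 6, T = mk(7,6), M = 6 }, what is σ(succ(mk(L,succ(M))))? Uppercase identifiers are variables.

succ(mk(6,succ(6)))

Replace each occurrence of L with 6.
Replace each occurrence of M with 6.
Result: succ(mk(6,succ(6))).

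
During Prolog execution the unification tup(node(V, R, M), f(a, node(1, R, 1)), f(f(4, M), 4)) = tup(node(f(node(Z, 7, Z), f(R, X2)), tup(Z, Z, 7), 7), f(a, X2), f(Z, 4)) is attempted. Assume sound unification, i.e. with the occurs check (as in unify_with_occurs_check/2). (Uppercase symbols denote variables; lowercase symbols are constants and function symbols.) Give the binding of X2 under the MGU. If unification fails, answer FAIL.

node(1, tup(f(4, 7), f(4, 7), 7), 1)

Decompose tup/3: node(V, R, M) = node(f(node(Z, 7, Z), f(R, X2)), tup(Z, Z, 7), 7),  f(a, node(1, R, 1)) = f(a, X2),  f(f(4, M), 4) = f(Z, 4).
Decompose node/3: V = f(node(Z, 7, Z), f(R, X2)),  R = tup(Z, Z, 7),  M = 7.
Bind V := f(node(Z, 7, Z), f(R, X2)); no other remaining equation mentions V.
Bind R := tup(Z, Z, 7); substituting into the one remaining equation that mentions R gives: f(a, node(1, tup(Z, Z, 7), 1)) = f(a, X2). Substituting into the earlier binding gives V := f(node(Z, 7, Z), f(tup(Z, Z, 7), X2)).
Bind M := 7; substituting into the one remaining equation that mentions M gives: f(f(4, 7), 4) = f(Z, 4).
Decompose f/2: a = a,  node(1, tup(Z, Z, 7), 1) = X2.
Delete trivial equation a = a.
Bind X2 := node(1, tup(Z, Z, 7), 1); no other remaining equation mentions X2. Substituting into the earlier binding gives V := f(node(Z, 7, Z), f(tup(Z, Z, 7), node(1, tup(Z, Z, 7), 1))).
Decompose f/2: f(4, 7) = Z,  4 = 4.
Bind Z := f(4, 7); no other remaining equation mentions Z. Substituting into the earlier bindings gives V := f(node(f(4, 7), 7, f(4, 7)), f(tup(f(4, 7), f(4, 7), 7), node(1, tup(f(4, 7), f(4, 7), 7), 1))), R := tup(f(4, 7), f(4, 7), 7), X2 := node(1, tup(f(4, 7), f(4, 7), 7), 1).
Delete trivial equation 4 = 4.
MGU = { V ↦ f(node(f(4, 7), 7, f(4, 7)), f(tup(f(4, 7), f(4, 7), 7), node(1, tup(f(4, 7), f(4, 7), 7), 1))), R ↦ tup(f(4, 7), f(4, 7), 7), M ↦ 7, X2 ↦ node(1, tup(f(4, 7), f(4, 7), 7), 1), Z ↦ f(4, 7) }, so X2 ↦ node(1, tup(f(4, 7), f(4, 7), 7), 1).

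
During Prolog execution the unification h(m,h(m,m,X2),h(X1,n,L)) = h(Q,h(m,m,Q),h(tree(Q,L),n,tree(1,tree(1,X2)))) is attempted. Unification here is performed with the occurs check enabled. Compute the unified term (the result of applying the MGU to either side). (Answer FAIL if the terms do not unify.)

Decompose h/3: m = Q,  h(m,m,X2) = h(m,m,Q),  h(X1,n,L) = h(tree(Q,L),n,tree(1,tree(1,X2))).
Bind Q := m; substituting into the remaining equations gives: h(m,m,X2) = h(m,m,m),  h(X1,n,L) = h(tree(m,L),n,tree(1,tree(1,X2))).
Decompose h/3: m = m,  m = m,  X2 = m.
Delete trivial equation m = m.
Delete trivial equation m = m.
Bind X2 := m; substituting into the remaining equation gives: h(X1,n,L) = h(tree(m,L),n,tree(1,tree(1,m))).
Decompose h/3: X1 = tree(m,L),  n = n,  L = tree(1,tree(1,m)).
Bind X1 := tree(m,L); no other remaining equation mentions X1.
Delete trivial equation n = n.
Bind L := tree(1,tree(1,m)). Substituting into the earlier binding gives X1 := tree(m,tree(1,tree(1,m))).
Applying the MGU to either side gives h(m,h(m,m,m),h(tree(m,tree(1,tree(1,m))),n,tree(1,tree(1,m)))).

h(m,h(m,m,m),h(tree(m,tree(1,tree(1,m))),n,tree(1,tree(1,m))))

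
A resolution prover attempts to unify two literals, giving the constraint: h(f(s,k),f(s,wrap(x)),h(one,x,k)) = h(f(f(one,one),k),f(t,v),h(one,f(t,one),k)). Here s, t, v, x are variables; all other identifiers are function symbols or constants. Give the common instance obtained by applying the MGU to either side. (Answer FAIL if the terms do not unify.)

Decompose h/3: f(s,k) = f(f(one,one),k),  f(s,wrap(x)) = f(t,v),  h(one,x,k) = h(one,f(t,one),k).
Decompose f/2: s = f(one,one),  k = k.
Bind s := f(one,one); substituting into the one remaining equation that mentions s gives: f(f(one,one),wrap(x)) = f(t,v).
Delete trivial equation k = k.
Decompose f/2: f(one,one) = t,  wrap(x) = v.
Bind t := f(one,one); substituting into the one remaining equation that mentions t gives: h(one,x,k) = h(one,f(f(one,one),one),k).
Bind v := wrap(x); no other remaining equation mentions v.
Decompose h/3: one = one,  x = f(f(one,one),one),  k = k.
Delete trivial equation one = one.
Bind x := f(f(one,one),one); no other remaining equation mentions x. Substituting into the earlier binding gives v := wrap(f(f(one,one),one)).
Delete trivial equation k = k.
Applying the MGU to either side gives h(f(f(one,one),k),f(f(one,one),wrap(f(f(one,one),one))),h(one,f(f(one,one),one),k)).

h(f(f(one,one),k),f(f(one,one),wrap(f(f(one,one),one))),h(one,f(f(one,one),one),k))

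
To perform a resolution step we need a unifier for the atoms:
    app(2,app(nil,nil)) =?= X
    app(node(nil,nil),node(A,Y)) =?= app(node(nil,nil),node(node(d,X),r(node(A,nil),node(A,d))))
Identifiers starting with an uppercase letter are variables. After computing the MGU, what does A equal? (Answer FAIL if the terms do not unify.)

Bind X := app(2,app(nil,nil)); substituting into the remaining equation gives: app(node(nil,nil),node(A,Y)) =?= app(node(nil,nil),node(node(d,app(2,app(nil,nil))),r(node(A,nil),node(A,d)))).
Decompose app/2: node(nil,nil) =?= node(nil,nil),  node(A,Y) =?= node(node(d,app(2,app(nil,nil))),r(node(A,nil),node(A,d))).
Delete trivial equation node(nil,nil) =?= node(nil,nil).
Decompose node/2: A =?= node(d,app(2,app(nil,nil))),  Y =?= r(node(A,nil),node(A,d)).
Bind A := node(d,app(2,app(nil,nil))); substituting into the remaining equation gives: Y =?= r(node(node(d,app(2,app(nil,nil))),nil),node(node(d,app(2,app(nil,nil))),d)).
Bind Y := r(node(node(d,app(2,app(nil,nil))),nil),node(node(d,app(2,app(nil,nil))),d)).
MGU = { X -> app(2,app(nil,nil)), A -> node(d,app(2,app(nil,nil))), Y -> r(node(node(d,app(2,app(nil,nil))),nil),node(node(d,app(2,app(nil,nil))),d)) }, so A -> node(d,app(2,app(nil,nil))).

node(d,app(2,app(nil,nil)))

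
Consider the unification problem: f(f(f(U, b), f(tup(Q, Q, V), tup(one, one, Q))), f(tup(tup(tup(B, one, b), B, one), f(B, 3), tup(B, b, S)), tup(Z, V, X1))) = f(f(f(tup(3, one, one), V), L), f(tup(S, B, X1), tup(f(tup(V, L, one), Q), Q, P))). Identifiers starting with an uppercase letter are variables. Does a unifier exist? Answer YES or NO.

Decompose f/2: f(f(U, b), f(tup(Q, Q, V), tup(one, one, Q))) = f(f(tup(3, one, one), V), L),  f(tup(tup(tup(B, one, b), B, one), f(B, 3), tup(B, b, S)), tup(Z, V, X1)) = f(tup(S, B, X1), tup(f(tup(V, L, one), Q), Q, P)).
Decompose f/2: f(U, b) = f(tup(3, one, one), V),  f(tup(Q, Q, V), tup(one, one, Q)) = L.
Decompose f/2: U = tup(3, one, one),  b = V.
Bind U := tup(3, one, one); no other remaining equation mentions U.
Bind V := b; substituting into the remaining equations gives: f(tup(Q, Q, b), tup(one, one, Q)) = L,  f(tup(tup(tup(B, one, b), B, one), f(B, 3), tup(B, b, S)), tup(Z, b, X1)) = f(tup(S, B, X1), tup(f(tup(b, L, one), Q), Q, P)).
Bind L := f(tup(Q, Q, b), tup(one, one, Q)); substituting into the remaining equation gives: f(tup(tup(tup(B, one, b), B, one), f(B, 3), tup(B, b, S)), tup(Z, b, X1)) = f(tup(S, B, X1), tup(f(tup(b, f(tup(Q, Q, b), tup(one, one, Q)), one), Q), Q, P)).
Decompose f/2: tup(tup(tup(B, one, b), B, one), f(B, 3), tup(B, b, S)) = tup(S, B, X1),  tup(Z, b, X1) = tup(f(tup(b, f(tup(Q, Q, b), tup(one, one, Q)), one), Q), Q, P).
Decompose tup/3: tup(tup(B, one, b), B, one) = S,  f(B, 3) = B,  tup(B, b, S) = X1.
Bind S := tup(tup(B, one, b), B, one); substituting into the one remaining equation that mentions S gives: tup(B, b, tup(tup(B, one, b), B, one)) = X1.
Occurs check fails: B occurs in f(B, 3); the equation B = f(B, 3) has no finite solution.

NO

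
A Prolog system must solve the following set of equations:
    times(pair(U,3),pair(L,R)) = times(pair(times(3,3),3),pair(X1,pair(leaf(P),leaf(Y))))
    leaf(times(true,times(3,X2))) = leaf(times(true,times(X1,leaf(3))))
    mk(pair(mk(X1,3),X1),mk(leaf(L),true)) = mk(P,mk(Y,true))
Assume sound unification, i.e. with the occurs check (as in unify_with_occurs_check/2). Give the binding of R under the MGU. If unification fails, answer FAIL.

pair(leaf(pair(mk(3,3),3)),leaf(leaf(3)))

Decompose times/2: pair(U,3) = pair(times(3,3),3),  pair(L,R) = pair(X1,pair(leaf(P),leaf(Y))).
Decompose pair/2: U = times(3,3),  3 = 3.
Bind U := times(3,3); no other remaining equation mentions U.
Delete trivial equation 3 = 3.
Decompose pair/2: L = X1,  R = pair(leaf(P),leaf(Y)).
Bind L := X1; substituting into the one remaining equation that mentions L gives: mk(pair(mk(X1,3),X1),mk(leaf(X1),true)) = mk(P,mk(Y,true)).
Bind R := pair(leaf(P),leaf(Y)); no other remaining equation mentions R.
Decompose leaf/1: times(true,times(3,X2)) = times(true,times(X1,leaf(3))).
Decompose times/2: true = true,  times(3,X2) = times(X1,leaf(3)).
Delete trivial equation true = true.
Decompose times/2: 3 = X1,  X2 = leaf(3).
Bind X1 := 3; substituting into the one remaining equation that mentions X1 gives: mk(pair(mk(3,3),3),mk(leaf(3),true)) = mk(P,mk(Y,true)). Substituting into the earlier binding gives L := 3.
Bind X2 := leaf(3); no other remaining equation mentions X2.
Decompose mk/2: pair(mk(3,3),3) = P,  mk(leaf(3),true) = mk(Y,true).
Bind P := pair(mk(3,3),3); no other remaining equation mentions P. Substituting into the earlier binding gives R := pair(leaf(pair(mk(3,3),3)),leaf(Y)).
Decompose mk/2: leaf(3) = Y,  true = true.
Bind Y := leaf(3); no other remaining equation mentions Y. Substituting into the earlier binding gives R := pair(leaf(pair(mk(3,3),3)),leaf(leaf(3))).
Delete trivial equation true = true.
MGU = { U = times(3,3), L = 3, R = pair(leaf(pair(mk(3,3),3)),leaf(leaf(3))), X1 = 3, X2 = leaf(3), P = pair(mk(3,3),3), Y = leaf(3) }, so R = pair(leaf(pair(mk(3,3),3)),leaf(leaf(3))).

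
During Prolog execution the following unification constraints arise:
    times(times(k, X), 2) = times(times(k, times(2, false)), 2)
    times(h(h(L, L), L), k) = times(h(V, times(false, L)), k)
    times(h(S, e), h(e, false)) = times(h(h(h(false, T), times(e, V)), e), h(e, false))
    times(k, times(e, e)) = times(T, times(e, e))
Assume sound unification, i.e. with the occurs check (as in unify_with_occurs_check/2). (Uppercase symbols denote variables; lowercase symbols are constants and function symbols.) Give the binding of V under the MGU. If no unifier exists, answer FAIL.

FAIL

Decompose times/2: times(k, X) = times(k, times(2, false)),  2 = 2.
Decompose times/2: k = k,  X = times(2, false).
Delete trivial equation k = k.
Bind X := times(2, false); no other remaining equation mentions X.
Delete trivial equation 2 = 2.
Decompose times/2: h(h(L, L), L) = h(V, times(false, L)),  k = k.
Decompose h/2: h(L, L) = V,  L = times(false, L).
Bind V := h(L, L); substituting into the one remaining equation that mentions V gives: times(h(S, e), h(e, false)) = times(h(h(h(false, T), times(e, h(L, L))), e), h(e, false)).
Occurs check fails: L occurs in times(false, L); the equation L = times(false, L) has no finite solution.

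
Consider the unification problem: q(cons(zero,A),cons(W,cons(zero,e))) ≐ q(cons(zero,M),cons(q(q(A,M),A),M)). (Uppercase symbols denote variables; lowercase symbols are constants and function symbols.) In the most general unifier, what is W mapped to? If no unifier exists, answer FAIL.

Decompose q/2: cons(zero,A) ≐ cons(zero,M),  cons(W,cons(zero,e)) ≐ cons(q(q(A,M),A),M).
Decompose cons/2: zero ≐ zero,  A ≐ M.
Delete trivial equation zero ≐ zero.
Bind A := M; substituting into the remaining equation gives: cons(W,cons(zero,e)) ≐ cons(q(q(M,M),M),M).
Decompose cons/2: W ≐ q(q(M,M),M),  cons(zero,e) ≐ M.
Bind W := q(q(M,M),M); no other remaining equation mentions W.
Bind M := cons(zero,e). Substituting into the earlier bindings gives A := cons(zero,e), W := q(q(cons(zero,e),cons(zero,e)),cons(zero,e)).
MGU = { A := cons(zero,e), W := q(q(cons(zero,e),cons(zero,e)),cons(zero,e)), M := cons(zero,e) }, so W := q(q(cons(zero,e),cons(zero,e)),cons(zero,e)).

q(q(cons(zero,e),cons(zero,e)),cons(zero,e))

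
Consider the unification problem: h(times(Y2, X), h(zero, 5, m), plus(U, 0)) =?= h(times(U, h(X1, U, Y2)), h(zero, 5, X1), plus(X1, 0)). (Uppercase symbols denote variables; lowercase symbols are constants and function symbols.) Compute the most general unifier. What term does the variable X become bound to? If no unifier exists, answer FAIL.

h(m, m, m)

Decompose h/3: times(Y2, X) =?= times(U, h(X1, U, Y2)),  h(zero, 5, m) =?= h(zero, 5, X1),  plus(U, 0) =?= plus(X1, 0).
Decompose times/2: Y2 =?= U,  X =?= h(X1, U, Y2).
Bind Y2 := U; substituting into the one remaining equation that mentions Y2 gives: X =?= h(X1, U, U).
Bind X := h(X1, U, U); no other remaining equation mentions X.
Decompose h/3: zero =?= zero,  5 =?= 5,  m =?= X1.
Delete trivial equation zero =?= zero.
Delete trivial equation 5 =?= 5.
Bind X1 := m; substituting into the remaining equation gives: plus(U, 0) =?= plus(m, 0). Substituting into the earlier binding gives X := h(m, U, U).
Decompose plus/2: U =?= m,  0 =?= 0.
Bind U := m; no other remaining equation mentions U. Substituting into the earlier bindings gives Y2 := m, X := h(m, m, m).
Delete trivial equation 0 =?= 0.
MGU = { Y2 := m, X := h(m, m, m), X1 := m, U := m }, so X := h(m, m, m).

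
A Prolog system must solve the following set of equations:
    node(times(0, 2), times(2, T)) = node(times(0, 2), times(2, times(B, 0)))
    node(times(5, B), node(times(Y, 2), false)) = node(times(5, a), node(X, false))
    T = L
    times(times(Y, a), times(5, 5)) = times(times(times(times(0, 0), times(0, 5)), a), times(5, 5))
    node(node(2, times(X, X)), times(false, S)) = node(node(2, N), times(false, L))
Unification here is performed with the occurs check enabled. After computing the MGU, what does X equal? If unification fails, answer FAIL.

times(times(times(0, 0), times(0, 5)), 2)

Decompose node/2: times(0, 2) = times(0, 2),  times(2, T) = times(2, times(B, 0)).
Delete trivial equation times(0, 2) = times(0, 2).
Decompose times/2: 2 = 2,  T = times(B, 0).
Delete trivial equation 2 = 2.
Bind T := times(B, 0); substituting into the one remaining equation that mentions T gives: times(B, 0) = L.
Decompose node/2: times(5, B) = times(5, a),  node(times(Y, 2), false) = node(X, false).
Decompose times/2: 5 = 5,  B = a.
Delete trivial equation 5 = 5.
Bind B := a; substituting into the one remaining equation that mentions B gives: times(a, 0) = L. Substituting into the earlier binding gives T := times(a, 0).
Decompose node/2: times(Y, 2) = X,  false = false.
Bind X := times(Y, 2); substituting into the one remaining equation that mentions X gives: node(node(2, times(times(Y, 2), times(Y, 2))), times(false, S)) = node(node(2, N), times(false, L)).
Delete trivial equation false = false.
Bind L := times(a, 0); substituting into the one remaining equation that mentions L gives: node(node(2, times(times(Y, 2), times(Y, 2))), times(false, S)) = node(node(2, N), times(false, times(a, 0))).
Decompose times/2: times(Y, a) = times(times(times(0, 0), times(0, 5)), a),  times(5, 5) = times(5, 5).
Decompose times/2: Y = times(times(0, 0), times(0, 5)),  a = a.
Bind Y := times(times(0, 0), times(0, 5)); substituting into the one remaining equation that mentions Y gives: node(node(2, times(times(times(times(0, 0), times(0, 5)), 2), times(times(times(0, 0), times(0, 5)), 2))), times(false, S)) = node(node(2, N), times(false, times(a, 0))). Substituting into the earlier binding gives X := times(times(times(0, 0), times(0, 5)), 2).
Delete trivial equation a = a.
Delete trivial equation times(5, 5) = times(5, 5).
Decompose node/2: node(2, times(times(times(times(0, 0), times(0, 5)), 2), times(times(times(0, 0), times(0, 5)), 2))) = node(2, N),  times(false, S) = times(false, times(a, 0)).
Decompose node/2: 2 = 2,  times(times(times(times(0, 0), times(0, 5)), 2), times(times(times(0, 0), times(0, 5)), 2)) = N.
Delete trivial equation 2 = 2.
Bind N := times(times(times(times(0, 0), times(0, 5)), 2), times(times(times(0, 0), times(0, 5)), 2)); no other remaining equation mentions N.
Decompose times/2: false = false,  S = times(a, 0).
Delete trivial equation false = false.
Bind S := times(a, 0).
MGU = { T ↦ times(a, 0), B ↦ a, X ↦ times(times(times(0, 0), times(0, 5)), 2), L ↦ times(a, 0), Y ↦ times(times(0, 0), times(0, 5)), N ↦ times(times(times(times(0, 0), times(0, 5)), 2), times(times(times(0, 0), times(0, 5)), 2)), S ↦ times(a, 0) }, so X ↦ times(times(times(0, 0), times(0, 5)), 2).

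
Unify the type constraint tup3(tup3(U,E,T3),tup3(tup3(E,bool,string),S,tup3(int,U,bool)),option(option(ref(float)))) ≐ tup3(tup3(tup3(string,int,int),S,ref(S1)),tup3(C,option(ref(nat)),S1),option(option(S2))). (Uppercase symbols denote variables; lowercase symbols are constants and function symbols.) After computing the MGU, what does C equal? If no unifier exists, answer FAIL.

Decompose tup3/3: tup3(U,E,T3) ≐ tup3(tup3(string,int,int),S,ref(S1)),  tup3(tup3(E,bool,string),S,tup3(int,U,bool)) ≐ tup3(C,option(ref(nat)),S1),  option(option(ref(float))) ≐ option(option(S2)).
Decompose tup3/3: U ≐ tup3(string,int,int),  E ≐ S,  T3 ≐ ref(S1).
Bind U := tup3(string,int,int); substituting into the one remaining equation that mentions U gives: tup3(tup3(E,bool,string),S,tup3(int,tup3(string,int,int),bool)) ≐ tup3(C,option(ref(nat)),S1).
Bind E := S; substituting into the one remaining equation that mentions E gives: tup3(tup3(S,bool,string),S,tup3(int,tup3(string,int,int),bool)) ≐ tup3(C,option(ref(nat)),S1).
Bind T3 := ref(S1); no other remaining equation mentions T3.
Decompose tup3/3: tup3(S,bool,string) ≐ C,  S ≐ option(ref(nat)),  tup3(int,tup3(string,int,int),bool) ≐ S1.
Bind C := tup3(S,bool,string); no other remaining equation mentions C.
Bind S := option(ref(nat)); no other remaining equation mentions S. Substituting into the earlier bindings gives E := option(ref(nat)), C := tup3(option(ref(nat)),bool,string).
Bind S1 := tup3(int,tup3(string,int,int),bool); no other remaining equation mentions S1. Substituting into the earlier binding gives T3 := ref(tup3(int,tup3(string,int,int),bool)).
Decompose option/1: option(ref(float)) ≐ option(S2).
Decompose option/1: ref(float) ≐ S2.
Bind S2 := ref(float).
MGU = { U := tup3(string,int,int), E := option(ref(nat)), T3 := ref(tup3(int,tup3(string,int,int),bool)), C := tup3(option(ref(nat)),bool,string), S := option(ref(nat)), S1 := tup3(int,tup3(string,int,int),bool), S2 := ref(float) }, so C := tup3(option(ref(nat)),bool,string).

tup3(option(ref(nat)),bool,string)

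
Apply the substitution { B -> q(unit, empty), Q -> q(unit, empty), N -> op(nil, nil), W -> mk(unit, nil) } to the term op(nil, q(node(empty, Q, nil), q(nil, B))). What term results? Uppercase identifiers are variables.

op(nil, q(node(empty, q(unit, empty), nil), q(nil, q(unit, empty))))

Replace each occurrence of B with q(unit, empty).
Replace each occurrence of Q with q(unit, empty).
Result: op(nil, q(node(empty, q(unit, empty), nil), q(nil, q(unit, empty)))).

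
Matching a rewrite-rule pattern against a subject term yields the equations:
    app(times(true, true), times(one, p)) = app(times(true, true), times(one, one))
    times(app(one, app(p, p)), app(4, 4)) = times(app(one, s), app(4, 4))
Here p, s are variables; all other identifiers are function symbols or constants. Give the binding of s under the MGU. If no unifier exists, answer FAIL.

app(one, one)

Decompose app/2: times(true, true) = times(true, true),  times(one, p) = times(one, one).
Delete trivial equation times(true, true) = times(true, true).
Decompose times/2: one = one,  p = one.
Delete trivial equation one = one.
Bind p := one; substituting into the remaining equation gives: times(app(one, app(one, one)), app(4, 4)) = times(app(one, s), app(4, 4)).
Decompose times/2: app(one, app(one, one)) = app(one, s),  app(4, 4) = app(4, 4).
Decompose app/2: one = one,  app(one, one) = s.
Delete trivial equation one = one.
Bind s := app(one, one); no other remaining equation mentions s.
Delete trivial equation app(4, 4) = app(4, 4).
MGU = { p := one, s := app(one, one) }, so s := app(one, one).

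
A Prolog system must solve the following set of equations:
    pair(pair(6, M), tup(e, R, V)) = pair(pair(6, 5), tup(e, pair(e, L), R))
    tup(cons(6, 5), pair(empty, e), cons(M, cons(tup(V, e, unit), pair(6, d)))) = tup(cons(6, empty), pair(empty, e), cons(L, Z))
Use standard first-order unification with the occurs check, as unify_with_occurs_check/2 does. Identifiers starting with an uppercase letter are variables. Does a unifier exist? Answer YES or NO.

Decompose pair/2: pair(6, M) = pair(6, 5),  tup(e, R, V) = tup(e, pair(e, L), R).
Decompose pair/2: 6 = 6,  M = 5.
Delete trivial equation 6 = 6.
Bind M := 5; substituting into the one remaining equation that mentions M gives: tup(cons(6, 5), pair(empty, e), cons(5, cons(tup(V, e, unit), pair(6, d)))) = tup(cons(6, empty), pair(empty, e), cons(L, Z)).
Decompose tup/3: e = e,  R = pair(e, L),  V = R.
Delete trivial equation e = e.
Bind R := pair(e, L); substituting into the one remaining equation that mentions R gives: V = pair(e, L).
Bind V := pair(e, L); substituting into the remaining equation gives: tup(cons(6, 5), pair(empty, e), cons(5, cons(tup(pair(e, L), e, unit), pair(6, d)))) = tup(cons(6, empty), pair(empty, e), cons(L, Z)).
Decompose tup/3: cons(6, 5) = cons(6, empty),  pair(empty, e) = pair(empty, e),  cons(5, cons(tup(pair(e, L), e, unit), pair(6, d))) = cons(L, Z).
Decompose cons/2: 6 = 6,  5 = empty.
Delete trivial equation 6 = 6.
Clash: constants 5 and empty differ; no unifier exists.

NO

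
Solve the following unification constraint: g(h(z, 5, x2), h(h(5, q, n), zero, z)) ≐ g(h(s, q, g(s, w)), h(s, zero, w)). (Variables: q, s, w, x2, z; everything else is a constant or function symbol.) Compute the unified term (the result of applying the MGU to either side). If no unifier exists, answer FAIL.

g(h(h(5, 5, n), 5, g(h(5, 5, n), h(5, 5, n))), h(h(5, 5, n), zero, h(5, 5, n)))

Decompose g/2: h(z, 5, x2) ≐ h(s, q, g(s, w)),  h(h(5, q, n), zero, z) ≐ h(s, zero, w).
Decompose h/3: z ≐ s,  5 ≐ q,  x2 ≐ g(s, w).
Bind z := s; substituting into the one remaining equation that mentions z gives: h(h(5, q, n), zero, s) ≐ h(s, zero, w).
Bind q := 5; substituting into the one remaining equation that mentions q gives: h(h(5, 5, n), zero, s) ≐ h(s, zero, w).
Bind x2 := g(s, w); no other remaining equation mentions x2.
Decompose h/3: h(5, 5, n) ≐ s,  zero ≐ zero,  s ≐ w.
Bind s := h(5, 5, n); substituting into the one remaining equation that mentions s gives: h(5, 5, n) ≐ w. Substituting into the earlier bindings gives z := h(5, 5, n), x2 := g(h(5, 5, n), w).
Delete trivial equation zero ≐ zero.
Bind w := h(5, 5, n). Substituting into the earlier binding gives x2 := g(h(5, 5, n), h(5, 5, n)).
Applying the MGU to either side gives g(h(h(5, 5, n), 5, g(h(5, 5, n), h(5, 5, n))), h(h(5, 5, n), zero, h(5, 5, n))).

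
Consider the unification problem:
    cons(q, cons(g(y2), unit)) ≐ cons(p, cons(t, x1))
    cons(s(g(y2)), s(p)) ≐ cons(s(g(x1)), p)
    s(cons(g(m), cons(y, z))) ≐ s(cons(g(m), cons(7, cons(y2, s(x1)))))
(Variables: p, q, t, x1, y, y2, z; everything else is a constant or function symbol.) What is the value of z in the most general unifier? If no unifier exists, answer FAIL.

Decompose cons/2: q ≐ p,  cons(g(y2), unit) ≐ cons(t, x1).
Bind q := p; no other remaining equation mentions q.
Decompose cons/2: g(y2) ≐ t,  unit ≐ x1.
Bind t := g(y2); no other remaining equation mentions t.
Bind x1 := unit; substituting into the remaining equations gives: cons(s(g(y2)), s(p)) ≐ cons(s(g(unit)), p),  s(cons(g(m), cons(y, z))) ≐ s(cons(g(m), cons(7, cons(y2, s(unit))))).
Decompose cons/2: s(g(y2)) ≐ s(g(unit)),  s(p) ≐ p.
Decompose s/1: g(y2) ≐ g(unit).
Decompose g/1: y2 ≐ unit.
Bind y2 := unit; substituting into the one remaining equation that mentions y2 gives: s(cons(g(m), cons(y, z))) ≐ s(cons(g(m), cons(7, cons(unit, s(unit))))). Substituting into the earlier binding gives t := g(unit).
Occurs check fails: p occurs in s(p); the equation p ≐ s(p) has no finite solution.

FAIL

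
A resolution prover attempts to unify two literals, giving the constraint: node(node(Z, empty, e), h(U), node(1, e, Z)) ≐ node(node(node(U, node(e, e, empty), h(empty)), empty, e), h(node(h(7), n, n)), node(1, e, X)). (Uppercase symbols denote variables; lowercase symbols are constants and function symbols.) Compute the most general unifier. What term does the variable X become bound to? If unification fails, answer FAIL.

Decompose node/3: node(Z, empty, e) ≐ node(node(U, node(e, e, empty), h(empty)), empty, e),  h(U) ≐ h(node(h(7), n, n)),  node(1, e, Z) ≐ node(1, e, X).
Decompose node/3: Z ≐ node(U, node(e, e, empty), h(empty)),  empty ≐ empty,  e ≐ e.
Bind Z := node(U, node(e, e, empty), h(empty)); substituting into the one remaining equation that mentions Z gives: node(1, e, node(U, node(e, e, empty), h(empty))) ≐ node(1, e, X).
Delete trivial equation empty ≐ empty.
Delete trivial equation e ≐ e.
Decompose h/1: U ≐ node(h(7), n, n).
Bind U := node(h(7), n, n); substituting into the remaining equation gives: node(1, e, node(node(h(7), n, n), node(e, e, empty), h(empty))) ≐ node(1, e, X). Substituting into the earlier binding gives Z := node(node(h(7), n, n), node(e, e, empty), h(empty)).
Decompose node/3: 1 ≐ 1,  e ≐ e,  node(node(h(7), n, n), node(e, e, empty), h(empty)) ≐ X.
Delete trivial equation 1 ≐ 1.
Delete trivial equation e ≐ e.
Bind X := node(node(h(7), n, n), node(e, e, empty), h(empty)).
MGU = { Z ↦ node(node(h(7), n, n), node(e, e, empty), h(empty)), U ↦ node(h(7), n, n), X ↦ node(node(h(7), n, n), node(e, e, empty), h(empty)) }, so X ↦ node(node(h(7), n, n), node(e, e, empty), h(empty)).

node(node(h(7), n, n), node(e, e, empty), h(empty))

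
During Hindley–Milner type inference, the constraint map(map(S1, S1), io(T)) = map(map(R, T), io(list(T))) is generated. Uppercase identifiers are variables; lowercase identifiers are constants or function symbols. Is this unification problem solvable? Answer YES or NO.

NO

Decompose map/2: map(S1, S1) = map(R, T),  io(T) = io(list(T)).
Decompose map/2: S1 = R,  S1 = T.
Bind S1 := R; substituting into the one remaining equation that mentions S1 gives: R = T.
Bind R := T; no other remaining equation mentions R. Substituting into the earlier binding gives S1 := T.
Decompose io/1: T = list(T).
Occurs check fails: T occurs in list(T); the equation T = list(T) has no finite solution.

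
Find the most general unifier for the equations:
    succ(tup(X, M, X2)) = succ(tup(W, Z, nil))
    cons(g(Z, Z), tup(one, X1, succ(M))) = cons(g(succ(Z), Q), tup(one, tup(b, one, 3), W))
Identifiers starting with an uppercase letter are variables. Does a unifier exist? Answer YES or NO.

Decompose succ/1: tup(X, M, X2) = tup(W, Z, nil).
Decompose tup/3: X = W,  M = Z,  X2 = nil.
Bind X := W; no other remaining equation mentions X.
Bind M := Z; substituting into the one remaining equation that mentions M gives: cons(g(Z, Z), tup(one, X1, succ(Z))) = cons(g(succ(Z), Q), tup(one, tup(b, one, 3), W)).
Bind X2 := nil; no other remaining equation mentions X2.
Decompose cons/2: g(Z, Z) = g(succ(Z), Q),  tup(one, X1, succ(Z)) = tup(one, tup(b, one, 3), W).
Decompose g/2: Z = succ(Z),  Z = Q.
Occurs check fails: Z occurs in succ(Z); the equation Z = succ(Z) has no finite solution.

NO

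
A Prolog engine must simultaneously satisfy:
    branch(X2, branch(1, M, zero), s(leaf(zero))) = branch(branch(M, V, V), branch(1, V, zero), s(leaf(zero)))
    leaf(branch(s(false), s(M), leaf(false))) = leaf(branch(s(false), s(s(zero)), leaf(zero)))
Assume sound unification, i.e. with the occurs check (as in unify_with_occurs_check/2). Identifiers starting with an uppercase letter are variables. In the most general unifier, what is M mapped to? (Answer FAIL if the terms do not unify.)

Decompose branch/3: X2 = branch(M, V, V),  branch(1, M, zero) = branch(1, V, zero),  s(leaf(zero)) = s(leaf(zero)).
Bind X2 := branch(M, V, V); no other remaining equation mentions X2.
Decompose branch/3: 1 = 1,  M = V,  zero = zero.
Delete trivial equation 1 = 1.
Bind M := V; substituting into the one remaining equation that mentions M gives: leaf(branch(s(false), s(V), leaf(false))) = leaf(branch(s(false), s(s(zero)), leaf(zero))). Substituting into the earlier binding gives X2 := branch(V, V, V).
Delete trivial equation zero = zero.
Delete trivial equation s(leaf(zero)) = s(leaf(zero)).
Decompose leaf/1: branch(s(false), s(V), leaf(false)) = branch(s(false), s(s(zero)), leaf(zero)).
Decompose branch/3: s(false) = s(false),  s(V) = s(s(zero)),  leaf(false) = leaf(zero).
Delete trivial equation s(false) = s(false).
Decompose s/1: V = s(zero).
Bind V := s(zero); no other remaining equation mentions V. Substituting into the earlier bindings gives X2 := branch(s(zero), s(zero), s(zero)), M := s(zero).
Decompose leaf/1: false = zero.
Clash: constants false and zero differ; no unifier exists.

FAIL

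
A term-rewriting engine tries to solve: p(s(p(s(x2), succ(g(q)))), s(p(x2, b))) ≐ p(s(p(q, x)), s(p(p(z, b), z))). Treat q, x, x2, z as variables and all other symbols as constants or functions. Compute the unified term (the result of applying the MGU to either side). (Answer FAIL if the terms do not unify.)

p(s(p(s(p(b, b)), succ(g(s(p(b, b)))))), s(p(p(b, b), b)))

Decompose p/2: s(p(s(x2), succ(g(q)))) ≐ s(p(q, x)),  s(p(x2, b)) ≐ s(p(p(z, b), z)).
Decompose s/1: p(s(x2), succ(g(q))) ≐ p(q, x).
Decompose p/2: s(x2) ≐ q,  succ(g(q)) ≐ x.
Bind q := s(x2); substituting into the one remaining equation that mentions q gives: succ(g(s(x2))) ≐ x.
Bind x := succ(g(s(x2))); no other remaining equation mentions x.
Decompose s/1: p(x2, b) ≐ p(p(z, b), z).
Decompose p/2: x2 ≐ p(z, b),  b ≐ z.
Bind x2 := p(z, b); no other remaining equation mentions x2. Substituting into the earlier bindings gives q := s(p(z, b)), x := succ(g(s(p(z, b)))).
Bind z := b. Substituting into the earlier bindings gives q := s(p(b, b)), x := succ(g(s(p(b, b)))), x2 := p(b, b).
Applying the MGU to either side gives p(s(p(s(p(b, b)), succ(g(s(p(b, b)))))), s(p(p(b, b), b))).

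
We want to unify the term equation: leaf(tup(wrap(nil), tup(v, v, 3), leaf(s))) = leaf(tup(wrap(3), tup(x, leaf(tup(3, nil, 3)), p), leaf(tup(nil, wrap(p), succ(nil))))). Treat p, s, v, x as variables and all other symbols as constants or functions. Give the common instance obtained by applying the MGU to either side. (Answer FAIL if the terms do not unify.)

FAIL

Decompose leaf/1: tup(wrap(nil), tup(v, v, 3), leaf(s)) = tup(wrap(3), tup(x, leaf(tup(3, nil, 3)), p), leaf(tup(nil, wrap(p), succ(nil)))).
Decompose tup/3: wrap(nil) = wrap(3),  tup(v, v, 3) = tup(x, leaf(tup(3, nil, 3)), p),  leaf(s) = leaf(tup(nil, wrap(p), succ(nil))).
Decompose wrap/1: nil = 3.
Clash: constants nil and 3 differ; no unifier exists.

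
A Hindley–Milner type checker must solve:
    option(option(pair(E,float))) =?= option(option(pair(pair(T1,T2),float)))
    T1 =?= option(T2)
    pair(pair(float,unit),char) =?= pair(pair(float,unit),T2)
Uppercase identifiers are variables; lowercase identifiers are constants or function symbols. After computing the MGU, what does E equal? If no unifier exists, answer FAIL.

pair(option(char),char)

Decompose option/1: option(pair(E,float)) =?= option(pair(pair(T1,T2),float)).
Decompose option/1: pair(E,float) =?= pair(pair(T1,T2),float).
Decompose pair/2: E =?= pair(T1,T2),  float =?= float.
Bind E := pair(T1,T2); no other remaining equation mentions E.
Delete trivial equation float =?= float.
Bind T1 := option(T2); no other remaining equation mentions T1. Substituting into the earlier binding gives E := pair(option(T2),T2).
Decompose pair/2: pair(float,unit) =?= pair(float,unit),  char =?= T2.
Delete trivial equation pair(float,unit) =?= pair(float,unit).
Bind T2 := char. Substituting into the earlier bindings gives E := pair(option(char),char), T1 := option(char).
MGU = { E ↦ pair(option(char),char), T1 ↦ option(char), T2 ↦ char }, so E ↦ pair(option(char),char).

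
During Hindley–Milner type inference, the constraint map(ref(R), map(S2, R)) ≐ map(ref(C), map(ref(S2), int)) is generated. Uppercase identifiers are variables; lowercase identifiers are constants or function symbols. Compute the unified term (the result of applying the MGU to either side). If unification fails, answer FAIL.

Decompose map/2: ref(R) ≐ ref(C),  map(S2, R) ≐ map(ref(S2), int).
Decompose ref/1: R ≐ C.
Bind R := C; substituting into the remaining equation gives: map(S2, C) ≐ map(ref(S2), int).
Decompose map/2: S2 ≐ ref(S2),  C ≐ int.
Occurs check fails: S2 occurs in ref(S2); the equation S2 ≐ ref(S2) has no finite solution.

FAIL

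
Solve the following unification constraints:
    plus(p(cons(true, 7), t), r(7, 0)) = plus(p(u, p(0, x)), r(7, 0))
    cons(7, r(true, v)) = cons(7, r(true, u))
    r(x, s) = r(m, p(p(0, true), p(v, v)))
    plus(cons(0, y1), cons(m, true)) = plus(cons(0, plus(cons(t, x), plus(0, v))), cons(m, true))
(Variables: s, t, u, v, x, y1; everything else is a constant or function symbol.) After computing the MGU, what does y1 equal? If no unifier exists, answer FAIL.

Decompose plus/2: p(cons(true, 7), t) = p(u, p(0, x)),  r(7, 0) = r(7, 0).
Decompose p/2: cons(true, 7) = u,  t = p(0, x).
Bind u := cons(true, 7); substituting into the one remaining equation that mentions u gives: cons(7, r(true, v)) = cons(7, r(true, cons(true, 7))).
Bind t := p(0, x); substituting into the one remaining equation that mentions t gives: plus(cons(0, y1), cons(m, true)) = plus(cons(0, plus(cons(p(0, x), x), plus(0, v))), cons(m, true)).
Delete trivial equation r(7, 0) = r(7, 0).
Decompose cons/2: 7 = 7,  r(true, v) = r(true, cons(true, 7)).
Delete trivial equation 7 = 7.
Decompose r/2: true = true,  v = cons(true, 7).
Delete trivial equation true = true.
Bind v := cons(true, 7); substituting into the remaining equations gives: r(x, s) = r(m, p(p(0, true), p(cons(true, 7), cons(true, 7)))),  plus(cons(0, y1), cons(m, true)) = plus(cons(0, plus(cons(p(0, x), x), plus(0, cons(true, 7)))), cons(m, true)).
Decompose r/2: x = m,  s = p(p(0, true), p(cons(true, 7), cons(true, 7))).
Bind x := m; substituting into the one remaining equation that mentions x gives: plus(cons(0, y1), cons(m, true)) = plus(cons(0, plus(cons(p(0, m), m), plus(0, cons(true, 7)))), cons(m, true)). Substituting into the earlier binding gives t := p(0, m).
Bind s := p(p(0, true), p(cons(true, 7), cons(true, 7))); no other remaining equation mentions s.
Decompose plus/2: cons(0, y1) = cons(0, plus(cons(p(0, m), m), plus(0, cons(true, 7)))),  cons(m, true) = cons(m, true).
Decompose cons/2: 0 = 0,  y1 = plus(cons(p(0, m), m), plus(0, cons(true, 7))).
Delete trivial equation 0 = 0.
Bind y1 := plus(cons(p(0, m), m), plus(0, cons(true, 7))); no other remaining equation mentions y1.
Delete trivial equation cons(m, true) = cons(m, true).
MGU = { u -> cons(true, 7), t -> p(0, m), v -> cons(true, 7), x -> m, s -> p(p(0, true), p(cons(true, 7), cons(true, 7))), y1 -> plus(cons(p(0, m), m), plus(0, cons(true, 7))) }, so y1 -> plus(cons(p(0, m), m), plus(0, cons(true, 7))).

plus(cons(p(0, m), m), plus(0, cons(true, 7)))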